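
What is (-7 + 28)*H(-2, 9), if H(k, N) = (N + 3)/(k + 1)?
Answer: -252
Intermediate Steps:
H(k, N) = (3 + N)/(1 + k)
(-7 + 28)*H(-2, 9) = (-7 + 28)*((3 + 9)/(1 - 2)) = 21*(12/(-1)) = 21*(-1*12) = 21*(-12) = -252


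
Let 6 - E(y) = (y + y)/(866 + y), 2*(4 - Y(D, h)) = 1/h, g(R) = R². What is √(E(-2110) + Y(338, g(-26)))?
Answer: √1727946478/16172 ≈ 2.5704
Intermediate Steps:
Y(D, h) = 4 - 1/(2*h)
E(y) = 6 - 2*y/(866 + y) (E(y) = 6 - (y + y)/(866 + y) = 6 - 2*y/(866 + y))
√(E(-2110) + Y(338, g(-26))) = √(4*(1299 - 2110)/(866 - 2110) + (4 - 1/(2*((-26)²)))) = √(4*(-811)/(-1244) + (4 - ½/676)) = √(4*(-1/1244)*(-811) + (4 - ½*1/676)) = √(811/311 + (4 - 1/1352)) = √(811/311 + 5407/1352) = √(2778049/420472) = √1727946478/16172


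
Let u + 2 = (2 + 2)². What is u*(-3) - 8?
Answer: -50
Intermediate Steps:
u = 14 (u = -2 + (2 + 2)² = -2 + 4² = -2 + 16 = 14)
u*(-3) - 8 = 14*(-3) - 8 = -42 - 8 = -50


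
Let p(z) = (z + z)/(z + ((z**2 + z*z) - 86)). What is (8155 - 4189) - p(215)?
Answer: 8538788/2153 ≈ 3966.0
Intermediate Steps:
p(z) = 2*z/(-86 + z + 2*z**2) (p(z) = (2*z)/(z + ((z**2 + z**2) - 86)) = (2*z)/(z + (2*z**2 - 86)) = (2*z)/(z + (-86 + 2*z**2)) = (2*z)/(-86 + z + 2*z**2) = 2*z/(-86 + z + 2*z**2))
(8155 - 4189) - p(215) = (8155 - 4189) - 2*215/(-86 + 215 + 2*215**2) = 3966 - 2*215/(-86 + 215 + 2*46225) = 3966 - 2*215/(-86 + 215 + 92450) = 3966 - 2*215/92579 = 3966 - 1*10/2153 = 3966 - 10/2153 = 8538788/2153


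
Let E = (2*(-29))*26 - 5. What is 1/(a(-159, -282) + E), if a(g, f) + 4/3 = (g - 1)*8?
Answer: -3/8383 ≈ -0.00035787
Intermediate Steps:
a(g, f) = -28/3 + 8*g (a(g, f) = -4/3 + (g - 1)*8 = -4/3 + (-1 + g)*8 = -4/3 + (-8 + 8*g) = -28/3 + 8*g)
E = -1513 (E = -58*26 - 5 = -1508 - 5 = -1513)
1/(a(-159, -282) + E) = 1/((-28/3 + 8*(-159)) - 1513) = 1/((-28/3 - 1272) - 1513) = 1/(-3844/3 - 1513) = 1/(-8383/3) = -3/8383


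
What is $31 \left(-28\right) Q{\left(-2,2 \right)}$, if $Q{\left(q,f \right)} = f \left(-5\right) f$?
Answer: $17360$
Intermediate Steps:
$Q{\left(q,f \right)} = - 5 f^{2}$ ($Q{\left(q,f \right)} = - 5 f f = - 5 f^{2}$)
$31 \left(-28\right) Q{\left(-2,2 \right)} = 31 \left(-28\right) \left(- 5 \cdot 2^{2}\right) = - 868 \left(\left(-5\right) 4\right) = \left(-868\right) \left(-20\right) = 17360$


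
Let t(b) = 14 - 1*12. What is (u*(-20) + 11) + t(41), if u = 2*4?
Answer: -147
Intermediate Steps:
u = 8
t(b) = 2 (t(b) = 14 - 12 = 2)
(u*(-20) + 11) + t(41) = (8*(-20) + 11) + 2 = (-160 + 11) + 2 = -149 + 2 = -147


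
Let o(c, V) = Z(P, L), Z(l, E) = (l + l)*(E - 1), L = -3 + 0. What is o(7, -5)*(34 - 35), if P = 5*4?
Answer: 160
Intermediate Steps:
L = -3
P = 20
Z(l, E) = 2*l*(-1 + E) (Z(l, E) = (2*l)*(-1 + E) = 2*l*(-1 + E))
o(c, V) = -160 (o(c, V) = 2*20*(-1 - 3) = 2*20*(-4) = -160)
o(7, -5)*(34 - 35) = -160*(34 - 35) = -160*(-1) = 160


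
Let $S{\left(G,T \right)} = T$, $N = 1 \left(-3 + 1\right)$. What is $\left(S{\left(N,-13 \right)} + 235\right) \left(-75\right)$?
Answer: $-16650$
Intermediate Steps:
$N = -2$ ($N = 1 \left(-2\right) = -2$)
$\left(S{\left(N,-13 \right)} + 235\right) \left(-75\right) = \left(-13 + 235\right) \left(-75\right) = 222 \left(-75\right) = -16650$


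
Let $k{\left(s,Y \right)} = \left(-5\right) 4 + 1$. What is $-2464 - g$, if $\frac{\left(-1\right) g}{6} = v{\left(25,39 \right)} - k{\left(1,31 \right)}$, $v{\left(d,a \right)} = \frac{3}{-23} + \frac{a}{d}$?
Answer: $- \frac{1346318}{575} \approx -2341.4$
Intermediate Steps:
$k{\left(s,Y \right)} = -19$ ($k{\left(s,Y \right)} = -20 + 1 = -19$)
$v{\left(d,a \right)} = - \frac{3}{23} + \frac{a}{d}$ ($v{\left(d,a \right)} = 3 \left(- \frac{1}{23}\right) + \frac{a}{d} = - \frac{3}{23} + \frac{a}{d}$)
$g = - \frac{70482}{575}$ ($g = - 6 \left(\left(- \frac{3}{23} + \frac{39}{25}\right) - -19\right) = - 6 \left(\left(- \frac{3}{23} + 39 \cdot \frac{1}{25}\right) + 19\right) = - 6 \left(\left(- \frac{3}{23} + \frac{39}{25}\right) + 19\right) = - 6 \left(\frac{822}{575} + 19\right) = \left(-6\right) \frac{11747}{575} = - \frac{70482}{575} \approx -122.58$)
$-2464 - g = -2464 - - \frac{70482}{575} = -2464 + \frac{70482}{575} = - \frac{1346318}{575}$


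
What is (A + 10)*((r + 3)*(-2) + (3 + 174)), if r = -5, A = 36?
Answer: 8326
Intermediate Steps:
(A + 10)*((r + 3)*(-2) + (3 + 174)) = (36 + 10)*((-5 + 3)*(-2) + (3 + 174)) = 46*(-2*(-2) + 177) = 46*(4 + 177) = 46*181 = 8326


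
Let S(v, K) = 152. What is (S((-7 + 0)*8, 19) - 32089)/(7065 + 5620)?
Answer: -31937/12685 ≈ -2.5177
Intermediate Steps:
(S((-7 + 0)*8, 19) - 32089)/(7065 + 5620) = (152 - 32089)/(7065 + 5620) = -31937/12685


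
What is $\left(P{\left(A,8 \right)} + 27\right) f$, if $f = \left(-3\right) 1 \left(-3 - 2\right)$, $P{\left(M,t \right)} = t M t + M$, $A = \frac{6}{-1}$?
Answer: $-5445$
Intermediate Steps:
$A = -6$ ($A = 6 \left(-1\right) = -6$)
$P{\left(M,t \right)} = M + M t^{2}$ ($P{\left(M,t \right)} = M t t + M = M t^{2} + M = M + M t^{2}$)
$f = 15$ ($f = \left(-3\right) \left(-5\right) = 15$)
$\left(P{\left(A,8 \right)} + 27\right) f = \left(- 6 \left(1 + 8^{2}\right) + 27\right) 15 = \left(- 6 \left(1 + 64\right) + 27\right) 15 = \left(\left(-6\right) 65 + 27\right) 15 = \left(-390 + 27\right) 15 = \left(-363\right) 15 = -5445$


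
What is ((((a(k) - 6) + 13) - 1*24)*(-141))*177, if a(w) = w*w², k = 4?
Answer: -1172979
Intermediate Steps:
a(w) = w³
((((a(k) - 6) + 13) - 1*24)*(-141))*177 = ((((4³ - 6) + 13) - 1*24)*(-141))*177 = ((((64 - 6) + 13) - 24)*(-141))*177 = (((58 + 13) - 24)*(-141))*177 = ((71 - 24)*(-141))*177 = (47*(-141))*177 = -6627*177 = -1172979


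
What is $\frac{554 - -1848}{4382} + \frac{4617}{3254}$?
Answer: $\frac{14023901}{7129514} \approx 1.967$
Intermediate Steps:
$\frac{554 - -1848}{4382} + \frac{4617}{3254} = \left(554 + 1848\right) \frac{1}{4382} + 4617 \cdot \frac{1}{3254} = 2402 \cdot \frac{1}{4382} + \frac{4617}{3254} = \frac{1201}{2191} + \frac{4617}{3254} = \frac{14023901}{7129514}$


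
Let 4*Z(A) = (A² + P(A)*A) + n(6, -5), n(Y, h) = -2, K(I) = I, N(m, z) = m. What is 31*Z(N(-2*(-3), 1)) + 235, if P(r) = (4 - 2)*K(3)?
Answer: 1555/2 ≈ 777.50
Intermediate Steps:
P(r) = 6 (P(r) = (4 - 2)*3 = 2*3 = 6)
Z(A) = -½ + A²/4 + 3*A/2 (Z(A) = ((A² + 6*A) - 2)/4 = (-2 + A² + 6*A)/4 = -½ + A²/4 + 3*A/2)
31*Z(N(-2*(-3), 1)) + 235 = 31*(-½ + (-2*(-3))²/4 + 3*(-2*(-3))/2) + 235 = 31*(-½ + (¼)*6² + (3/2)*6) + 235 = 31*(-½ + (¼)*36 + 9) + 235 = 31*(-½ + 9 + 9) + 235 = 31*(35/2) + 235 = 1085/2 + 235 = 1555/2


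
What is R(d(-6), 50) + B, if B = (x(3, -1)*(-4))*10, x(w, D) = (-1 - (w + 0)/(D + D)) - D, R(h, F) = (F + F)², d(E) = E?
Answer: 9940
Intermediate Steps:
R(h, F) = 4*F² (R(h, F) = (2*F)² = 4*F²)
x(w, D) = -1 - D - w/(2*D) (x(w, D) = (-1 - w/(2*D)) - D = -1 - D - w/(2*D))
B = -60 (B = ((-1 - 1*(-1) - ½*3/(-1))*(-4))*10 = ((-1 + 1 - ½*3*(-1))*(-4))*10 = ((-1 + 1 + 3/2)*(-4))*10 = ((3/2)*(-4))*10 = -6*10 = -60)
R(d(-6), 50) + B = 4*50² - 60 = 4*2500 - 60 = 10000 - 60 = 9940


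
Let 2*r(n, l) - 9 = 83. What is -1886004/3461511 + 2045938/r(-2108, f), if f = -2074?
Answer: 1180325022689/26538251 ≈ 44476.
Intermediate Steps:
r(n, l) = 46 (r(n, l) = 9/2 + (½)*83 = 9/2 + 83/2 = 46)
-1886004/3461511 + 2045938/r(-2108, f) = -1886004/3461511 + 2045938/46 = -1886004*1/3461511 + 2045938*(1/46) = -628668/1153837 + 1022969/23 = 1180325022689/26538251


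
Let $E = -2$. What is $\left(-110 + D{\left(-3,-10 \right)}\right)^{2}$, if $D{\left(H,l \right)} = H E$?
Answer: $10816$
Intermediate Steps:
$D{\left(H,l \right)} = - 2 H$ ($D{\left(H,l \right)} = H \left(-2\right) = - 2 H$)
$\left(-110 + D{\left(-3,-10 \right)}\right)^{2} = \left(-110 - -6\right)^{2} = \left(-110 + 6\right)^{2} = \left(-104\right)^{2} = 10816$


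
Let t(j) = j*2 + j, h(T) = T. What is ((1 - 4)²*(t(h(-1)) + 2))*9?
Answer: -81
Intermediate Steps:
t(j) = 3*j (t(j) = 2*j + j = 3*j)
((1 - 4)²*(t(h(-1)) + 2))*9 = ((1 - 4)²*(3*(-1) + 2))*9 = ((-3)²*(-3 + 2))*9 = (9*(-1))*9 = -9*9 = -81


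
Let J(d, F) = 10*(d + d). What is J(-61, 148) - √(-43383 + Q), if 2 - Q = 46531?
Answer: -1220 - 2*I*√22478 ≈ -1220.0 - 299.85*I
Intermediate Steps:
Q = -46529 (Q = 2 - 1*46531 = 2 - 46531 = -46529)
J(d, F) = 20*d (J(d, F) = 10*(2*d) = 20*d)
J(-61, 148) - √(-43383 + Q) = 20*(-61) - √(-43383 - 46529) = -1220 - √(-89912) = -1220 - 2*I*√22478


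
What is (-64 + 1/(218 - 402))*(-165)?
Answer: 1943205/184 ≈ 10561.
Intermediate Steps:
(-64 + 1/(218 - 402))*(-165) = (-64 + 1/(-184))*(-165) = (-64 - 1/184)*(-165) = -11777/184*(-165) = 1943205/184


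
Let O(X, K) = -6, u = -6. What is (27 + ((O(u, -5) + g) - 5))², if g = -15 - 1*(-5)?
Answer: 36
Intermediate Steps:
g = -10 (g = -15 + 5 = -10)
(27 + ((O(u, -5) + g) - 5))² = (27 + ((-6 - 10) - 5))² = (27 + (-16 - 5))² = (27 - 21)² = 6² = 36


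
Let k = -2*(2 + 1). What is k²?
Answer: 36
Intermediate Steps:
k = -6 (k = -2*3 = -6)
k² = (-6)² = 36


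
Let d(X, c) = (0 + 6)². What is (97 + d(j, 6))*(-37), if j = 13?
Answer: -4921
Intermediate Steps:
d(X, c) = 36 (d(X, c) = 6² = 36)
(97 + d(j, 6))*(-37) = (97 + 36)*(-37) = 133*(-37) = -4921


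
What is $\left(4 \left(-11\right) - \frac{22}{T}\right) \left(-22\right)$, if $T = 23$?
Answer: $\frac{22748}{23} \approx 989.04$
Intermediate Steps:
$\left(4 \left(-11\right) - \frac{22}{T}\right) \left(-22\right) = \left(4 \left(-11\right) - \frac{22}{23}\right) \left(-22\right) = \left(-44 - \frac{22}{23}\right) \left(-22\right) = \left(- \frac{1034}{23}\right) \left(-22\right) = \frac{22748}{23}$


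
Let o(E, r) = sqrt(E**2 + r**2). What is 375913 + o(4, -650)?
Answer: 375913 + 2*sqrt(105629) ≈ 3.7656e+5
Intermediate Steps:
375913 + o(4, -650) = 375913 + sqrt(4**2 + (-650)**2) = 375913 + sqrt(16 + 422500) = 375913 + sqrt(422516) = 375913 + 2*sqrt(105629)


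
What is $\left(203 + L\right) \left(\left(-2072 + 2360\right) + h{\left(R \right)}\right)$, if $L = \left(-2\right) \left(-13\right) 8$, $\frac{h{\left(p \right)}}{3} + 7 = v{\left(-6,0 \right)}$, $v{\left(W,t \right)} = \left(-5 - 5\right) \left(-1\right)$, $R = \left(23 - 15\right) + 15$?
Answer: $122067$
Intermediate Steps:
$R = 23$ ($R = 8 + 15 = 23$)
$v{\left(W,t \right)} = 10$ ($v{\left(W,t \right)} = \left(-10\right) \left(-1\right) = 10$)
$h{\left(p \right)} = 9$ ($h{\left(p \right)} = -21 + 3 \cdot 10 = -21 + 30 = 9$)
$L = 208$ ($L = 26 \cdot 8 = 208$)
$\left(203 + L\right) \left(\left(-2072 + 2360\right) + h{\left(R \right)}\right) = \left(203 + 208\right) \left(\left(-2072 + 2360\right) + 9\right) = 411 \left(288 + 9\right) = 411 \cdot 297 = 122067$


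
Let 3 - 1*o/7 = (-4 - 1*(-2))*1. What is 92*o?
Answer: 3220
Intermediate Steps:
o = 35 (o = 21 - 7*(-4 - 1*(-2)) = 21 - 7*(-4 + 2) = 21 - (-14) = 21 - 7*(-2) = 21 + 14 = 35)
92*o = 92*35 = 3220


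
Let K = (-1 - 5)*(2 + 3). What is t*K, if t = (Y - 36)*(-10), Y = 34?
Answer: -600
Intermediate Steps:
K = -30 (K = -6*5 = -30)
t = 20 (t = (34 - 36)*(-10) = -2*(-10) = 20)
t*K = 20*(-30) = -600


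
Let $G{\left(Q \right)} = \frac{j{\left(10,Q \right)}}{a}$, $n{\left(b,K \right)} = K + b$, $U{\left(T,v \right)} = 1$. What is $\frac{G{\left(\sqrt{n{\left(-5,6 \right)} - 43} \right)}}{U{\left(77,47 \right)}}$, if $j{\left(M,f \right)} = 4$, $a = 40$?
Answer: $\frac{1}{10} \approx 0.1$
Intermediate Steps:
$G{\left(Q \right)} = \frac{1}{10}$ ($G{\left(Q \right)} = \frac{4}{40} = 4 \cdot \frac{1}{40} = \frac{1}{10}$)
$\frac{G{\left(\sqrt{n{\left(-5,6 \right)} - 43} \right)}}{U{\left(77,47 \right)}} = \frac{1}{10 \cdot 1} = \frac{1}{10} \cdot 1 = \frac{1}{10}$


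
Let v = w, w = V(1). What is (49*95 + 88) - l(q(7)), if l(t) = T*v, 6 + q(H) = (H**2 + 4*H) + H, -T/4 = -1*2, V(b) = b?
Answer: 4735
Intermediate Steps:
T = 8 (T = -(-4)*2 = -4*(-2) = 8)
w = 1
v = 1
q(H) = -6 + H**2 + 5*H (q(H) = -6 + ((H**2 + 4*H) + H) = -6 + (H**2 + 5*H) = -6 + H**2 + 5*H)
l(t) = 8 (l(t) = 8*1 = 8)
(49*95 + 88) - l(q(7)) = (49*95 + 88) - 1*8 = (4655 + 88) - 8 = 4743 - 8 = 4735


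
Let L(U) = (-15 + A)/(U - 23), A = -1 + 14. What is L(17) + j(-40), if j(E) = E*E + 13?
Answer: 4840/3 ≈ 1613.3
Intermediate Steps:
A = 13
j(E) = 13 + E² (j(E) = E² + 13 = 13 + E²)
L(U) = -2/(-23 + U) (L(U) = (-15 + 13)/(U - 23) = -2/(-23 + U))
L(17) + j(-40) = -2/(-23 + 17) + (13 + (-40)²) = -2/(-6) + (13 + 1600) = -2*(-⅙) + 1613 = ⅓ + 1613 = 4840/3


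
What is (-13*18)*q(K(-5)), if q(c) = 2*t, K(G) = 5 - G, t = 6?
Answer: -2808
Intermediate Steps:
q(c) = 12 (q(c) = 2*6 = 12)
(-13*18)*q(K(-5)) = -13*18*12 = -234*12 = -2808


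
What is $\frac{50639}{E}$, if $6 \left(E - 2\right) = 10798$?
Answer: $\frac{151917}{5405} \approx 28.107$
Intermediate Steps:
$E = \frac{5405}{3}$ ($E = 2 + \frac{1}{6} \cdot 10798 = 2 + \frac{5399}{3} = \frac{5405}{3} \approx 1801.7$)
$\frac{50639}{E} = \frac{50639}{\frac{5405}{3}} = 50639 \cdot \frac{3}{5405} = \frac{151917}{5405}$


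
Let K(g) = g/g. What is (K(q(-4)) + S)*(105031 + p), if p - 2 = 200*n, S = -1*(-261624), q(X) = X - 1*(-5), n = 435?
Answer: 50240633625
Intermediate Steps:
q(X) = 5 + X (q(X) = X + 5 = 5 + X)
S = 261624
K(g) = 1
p = 87002 (p = 2 + 200*435 = 2 + 87000 = 87002)
(K(q(-4)) + S)*(105031 + p) = (1 + 261624)*(105031 + 87002) = 261625*192033 = 50240633625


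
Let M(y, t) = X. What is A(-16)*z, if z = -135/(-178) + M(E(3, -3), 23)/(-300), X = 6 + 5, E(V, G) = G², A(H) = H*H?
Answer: 1233344/6675 ≈ 184.77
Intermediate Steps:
A(H) = H²
X = 11
M(y, t) = 11
z = 19271/26700 (z = -135/(-178) + 11/(-300) = -135*(-1/178) + 11*(-1/300) = 135/178 - 11/300 = 19271/26700 ≈ 0.72176)
A(-16)*z = (-16)²*(19271/26700) = 256*(19271/26700) = 1233344/6675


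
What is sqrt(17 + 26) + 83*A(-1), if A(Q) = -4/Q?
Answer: 332 + sqrt(43) ≈ 338.56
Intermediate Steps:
sqrt(17 + 26) + 83*A(-1) = sqrt(17 + 26) + 83*(-4/(-1)) = sqrt(43) + 83*(-4*(-1)) = sqrt(43) + 83*4 = sqrt(43) + 332 = 332 + sqrt(43)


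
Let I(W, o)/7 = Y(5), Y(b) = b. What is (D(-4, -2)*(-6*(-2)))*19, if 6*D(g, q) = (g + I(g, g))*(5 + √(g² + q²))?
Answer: 5890 + 2356*√5 ≈ 11158.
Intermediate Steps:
I(W, o) = 35 (I(W, o) = 7*5 = 35)
D(g, q) = (5 + √(g² + q²))*(35 + g)/6 (D(g, q) = ((g + 35)*(5 + √(g² + q²)))/6 = ((35 + g)*(5 + √(g² + q²)))/6 = ((5 + √(g² + q²))*(35 + g))/6 = (5 + √(g² + q²))*(35 + g)/6)
(D(-4, -2)*(-6*(-2)))*19 = ((175/6 + (⅚)*(-4) + 35*√((-4)² + (-2)²)/6 + (⅙)*(-4)*√((-4)² + (-2)²))*(-6*(-2)))*19 = ((175/6 - 10/3 + 35*√(16 + 4)/6 + (⅙)*(-4)*√(16 + 4))*12)*19 = ((175/6 - 10/3 + 35*√20/6 + (⅙)*(-4)*√20)*12)*19 = ((175/6 - 10/3 + 35*(2*√5)/6 + (⅙)*(-4)*(2*√5))*12)*19 = ((175/6 - 10/3 + 35*√5/3 - 4*√5/3)*12)*19 = ((155/6 + 31*√5/3)*12)*19 = (310 + 124*√5)*19 = 5890 + 2356*√5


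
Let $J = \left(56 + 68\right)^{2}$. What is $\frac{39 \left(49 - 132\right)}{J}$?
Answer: $- \frac{3237}{15376} \approx -0.21052$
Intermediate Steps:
$J = 15376$ ($J = 124^{2} = 15376$)
$\frac{39 \left(49 - 132\right)}{J} = \frac{39 \left(49 - 132\right)}{15376} = 39 \left(-83\right) \frac{1}{15376} = \left(-3237\right) \frac{1}{15376} = - \frac{3237}{15376}$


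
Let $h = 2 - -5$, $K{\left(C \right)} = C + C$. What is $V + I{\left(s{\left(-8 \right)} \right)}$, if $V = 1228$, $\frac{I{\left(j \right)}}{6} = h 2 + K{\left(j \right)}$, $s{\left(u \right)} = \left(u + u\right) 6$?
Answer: $160$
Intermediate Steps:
$K{\left(C \right)} = 2 C$
$h = 7$ ($h = 2 + 5 = 7$)
$s{\left(u \right)} = 12 u$ ($s{\left(u \right)} = 2 u 6 = 12 u$)
$I{\left(j \right)} = 84 + 12 j$ ($I{\left(j \right)} = 6 \left(7 \cdot 2 + 2 j\right) = 6 \left(14 + 2 j\right) = 84 + 12 j$)
$V + I{\left(s{\left(-8 \right)} \right)} = 1228 + \left(84 + 12 \cdot 12 \left(-8\right)\right) = 1228 + \left(84 + 12 \left(-96\right)\right) = 1228 + \left(84 - 1152\right) = 1228 - 1068 = 160$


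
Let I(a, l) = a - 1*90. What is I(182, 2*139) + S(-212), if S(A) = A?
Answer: -120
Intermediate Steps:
I(a, l) = -90 + a (I(a, l) = a - 90 = -90 + a)
I(182, 2*139) + S(-212) = (-90 + 182) - 212 = 92 - 212 = -120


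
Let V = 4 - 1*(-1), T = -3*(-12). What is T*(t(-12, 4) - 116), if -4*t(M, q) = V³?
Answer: -5301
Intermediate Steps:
T = 36
V = 5 (V = 4 + 1 = 5)
t(M, q) = -125/4 (t(M, q) = -¼*5³ = -¼*125 = -125/4)
T*(t(-12, 4) - 116) = 36*(-125/4 - 116) = 36*(-589/4) = -5301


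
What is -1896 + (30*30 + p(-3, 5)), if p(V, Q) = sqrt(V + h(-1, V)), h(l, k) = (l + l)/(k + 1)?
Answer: -996 + I*sqrt(2) ≈ -996.0 + 1.4142*I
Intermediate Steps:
h(l, k) = 2*l/(1 + k) (h(l, k) = (2*l)/(1 + k) = 2*l/(1 + k))
p(V, Q) = sqrt(V - 2/(1 + V)) (p(V, Q) = sqrt(V + 2*(-1)/(1 + V)) = sqrt(V - 2/(1 + V)))
-1896 + (30*30 + p(-3, 5)) = -1896 + (30*30 + sqrt((-2 - 3*(1 - 3))/(1 - 3))) = -1896 + (900 + sqrt((-2 - 3*(-2))/(-2))) = -1896 + (900 + sqrt(-(-2 + 6)/2)) = -1896 + (900 + sqrt(-1/2*4)) = -1896 + (900 + sqrt(-2)) = -1896 + (900 + I*sqrt(2)) = -996 + I*sqrt(2)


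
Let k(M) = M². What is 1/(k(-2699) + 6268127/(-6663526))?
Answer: 6663526/48541121894999 ≈ 1.3728e-7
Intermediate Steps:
1/(k(-2699) + 6268127/(-6663526)) = 1/((-2699)² + 6268127/(-6663526)) = 1/(7284601 + 6268127*(-1/6663526)) = 1/(7284601 - 6268127/6663526) = 1/(48541121894999/6663526) = 6663526/48541121894999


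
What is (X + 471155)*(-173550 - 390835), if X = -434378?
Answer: -20756387145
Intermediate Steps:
(X + 471155)*(-173550 - 390835) = (-434378 + 471155)*(-173550 - 390835) = 36777*(-564385) = -20756387145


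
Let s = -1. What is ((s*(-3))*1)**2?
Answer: 9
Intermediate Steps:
((s*(-3))*1)**2 = (-1*(-3)*1)**2 = (3*1)**2 = 3**2 = 9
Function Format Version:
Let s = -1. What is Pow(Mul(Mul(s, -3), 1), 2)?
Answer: 9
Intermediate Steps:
Pow(Mul(Mul(s, -3), 1), 2) = Pow(Mul(Mul(-1, -3), 1), 2) = Pow(Mul(3, 1), 2) = Pow(3, 2) = 9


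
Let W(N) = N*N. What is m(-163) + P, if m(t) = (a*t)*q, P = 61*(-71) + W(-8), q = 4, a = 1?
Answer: -4919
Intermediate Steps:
W(N) = N**2
P = -4267 (P = 61*(-71) + (-8)**2 = -4331 + 64 = -4267)
m(t) = 4*t (m(t) = (1*t)*4 = t*4 = 4*t)
m(-163) + P = 4*(-163) - 4267 = -652 - 4267 = -4919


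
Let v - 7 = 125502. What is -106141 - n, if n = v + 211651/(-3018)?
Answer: -698908049/3018 ≈ -2.3158e+5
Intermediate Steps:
v = 125509 (v = 7 + 125502 = 125509)
n = 378574511/3018 (n = 125509 + 211651/(-3018) = 125509 + 211651*(-1/3018) = 125509 - 211651/3018 = 378574511/3018 ≈ 1.2544e+5)
-106141 - n = -106141 - 1*378574511/3018 = -106141 - 378574511/3018 = -698908049/3018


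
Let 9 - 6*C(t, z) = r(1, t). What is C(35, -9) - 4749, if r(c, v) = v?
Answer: -14260/3 ≈ -4753.3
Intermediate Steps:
C(t, z) = 3/2 - t/6
C(35, -9) - 4749 = (3/2 - 1/6*35) - 4749 = (3/2 - 35/6) - 4749 = -13/3 - 4749 = -14260/3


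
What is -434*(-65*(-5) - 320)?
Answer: -2170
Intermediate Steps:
-434*(-65*(-5) - 320) = -434*(325 - 320) = -434*5 = -2170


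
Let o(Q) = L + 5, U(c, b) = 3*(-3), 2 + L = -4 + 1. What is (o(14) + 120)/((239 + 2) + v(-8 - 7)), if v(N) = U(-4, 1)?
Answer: 15/29 ≈ 0.51724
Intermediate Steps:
L = -5 (L = -2 + (-4 + 1) = -2 - 3 = -5)
U(c, b) = -9
o(Q) = 0 (o(Q) = -5 + 5 = 0)
v(N) = -9
(o(14) + 120)/((239 + 2) + v(-8 - 7)) = (0 + 120)/((239 + 2) - 9) = 120/(241 - 9) = 120/232 = 120*(1/232) = 15/29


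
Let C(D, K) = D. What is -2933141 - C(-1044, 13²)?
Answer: -2932097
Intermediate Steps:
-2933141 - C(-1044, 13²) = -2933141 - 1*(-1044) = -2933141 + 1044 = -2932097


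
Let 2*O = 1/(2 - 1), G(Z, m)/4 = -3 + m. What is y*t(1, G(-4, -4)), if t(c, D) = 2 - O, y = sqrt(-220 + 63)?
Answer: 3*I*sqrt(157)/2 ≈ 18.795*I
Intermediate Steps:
G(Z, m) = -12 + 4*m (G(Z, m) = 4*(-3 + m) = -12 + 4*m)
O = 1/2 (O = 1/(2*(2 - 1)) = (1/2)/1 = (1/2)*1 = 1/2 ≈ 0.50000)
y = I*sqrt(157) (y = sqrt(-157) = I*sqrt(157) ≈ 12.53*I)
t(c, D) = 3/2 (t(c, D) = 2 - 1*1/2 = 2 - 1/2 = 3/2)
y*t(1, G(-4, -4)) = (I*sqrt(157))*(3/2) = 3*I*sqrt(157)/2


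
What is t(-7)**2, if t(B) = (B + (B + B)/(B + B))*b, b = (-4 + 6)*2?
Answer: 576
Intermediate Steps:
b = 4 (b = 2*2 = 4)
t(B) = 4 + 4*B (t(B) = (B + (B + B)/(B + B))*4 = (B + (2*B)/((2*B)))*4 = (B + (2*B)*(1/(2*B)))*4 = (B + 1)*4 = (1 + B)*4 = 4 + 4*B)
t(-7)**2 = (4 + 4*(-7))**2 = (4 - 28)**2 = (-24)**2 = 576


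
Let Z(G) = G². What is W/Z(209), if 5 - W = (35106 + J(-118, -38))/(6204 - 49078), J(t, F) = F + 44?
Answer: 124741/936389597 ≈ 0.00013321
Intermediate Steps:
J(t, F) = 44 + F
W = 124741/21437 (W = 5 - (35106 + (44 - 38))/(6204 - 49078) = 5 - (35106 + 6)/(-42874) = 5 - 35112*(-1)/42874 = 5 - 1*(-17556/21437) = 5 + 17556/21437 = 124741/21437 ≈ 5.8190)
W/Z(209) = 124741/(21437*(209²)) = (124741/21437)/43681 = (124741/21437)*(1/43681) = 124741/936389597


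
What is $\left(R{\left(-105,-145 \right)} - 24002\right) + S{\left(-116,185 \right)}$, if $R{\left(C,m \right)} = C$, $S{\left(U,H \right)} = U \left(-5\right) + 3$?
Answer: $-23524$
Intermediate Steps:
$S{\left(U,H \right)} = 3 - 5 U$ ($S{\left(U,H \right)} = - 5 U + 3 = 3 - 5 U$)
$\left(R{\left(-105,-145 \right)} - 24002\right) + S{\left(-116,185 \right)} = \left(-105 - 24002\right) + \left(3 - -580\right) = -24107 + \left(3 + 580\right) = -24107 + 583 = -23524$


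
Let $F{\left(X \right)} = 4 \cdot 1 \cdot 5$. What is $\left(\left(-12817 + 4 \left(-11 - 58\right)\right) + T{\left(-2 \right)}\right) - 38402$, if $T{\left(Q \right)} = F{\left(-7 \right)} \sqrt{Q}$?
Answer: $-51495 + 20 i \sqrt{2} \approx -51495.0 + 28.284 i$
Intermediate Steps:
$F{\left(X \right)} = 20$ ($F{\left(X \right)} = 4 \cdot 5 = 20$)
$T{\left(Q \right)} = 20 \sqrt{Q}$
$\left(\left(-12817 + 4 \left(-11 - 58\right)\right) + T{\left(-2 \right)}\right) - 38402 = \left(\left(-12817 + 4 \left(-11 - 58\right)\right) + 20 \sqrt{-2}\right) - 38402 = \left(\left(-12817 + 4 \left(-69\right)\right) + 20 i \sqrt{2}\right) - 38402 = \left(\left(-12817 - 276\right) + 20 i \sqrt{2}\right) - 38402 = \left(-13093 + 20 i \sqrt{2}\right) - 38402 = -51495 + 20 i \sqrt{2}$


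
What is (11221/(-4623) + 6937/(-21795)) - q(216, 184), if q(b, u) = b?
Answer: -7346807002/33586095 ≈ -218.75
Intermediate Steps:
(11221/(-4623) + 6937/(-21795)) - q(216, 184) = (11221/(-4623) + 6937/(-21795)) - 1*216 = (11221*(-1/4623) + 6937*(-1/21795)) - 216 = (-11221/4623 - 6937/21795) - 216 = -92210482/33586095 - 216 = -7346807002/33586095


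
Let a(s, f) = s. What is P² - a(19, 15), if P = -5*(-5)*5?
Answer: 15606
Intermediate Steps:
P = 125 (P = 25*5 = 125)
P² - a(19, 15) = 125² - 1*19 = 15625 - 19 = 15606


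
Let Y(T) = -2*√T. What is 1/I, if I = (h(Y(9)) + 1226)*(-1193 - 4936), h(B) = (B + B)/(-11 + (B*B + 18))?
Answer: -43/323035074 ≈ -1.3311e-7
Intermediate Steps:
h(B) = 2*B/(7 + B²) (h(B) = (2*B)/(-11 + (B² + 18)) = (2*B)/(-11 + (18 + B²)) = (2*B)/(7 + B²) = 2*B/(7 + B²))
I = -323035074/43 (I = (2*(-2*√9)/(7 + (-2*√9)²) + 1226)*(-1193 - 4936) = (2*(-2*3)/(7 + (-2*3)²) + 1226)*(-6129) = (2*(-6)/(7 + (-6)²) + 1226)*(-6129) = (2*(-6)/(7 + 36) + 1226)*(-6129) = (2*(-6)/43 + 1226)*(-6129) = (2*(-6)*(1/43) + 1226)*(-6129) = (-12/43 + 1226)*(-6129) = (52706/43)*(-6129) = -323035074/43 ≈ -7.5124e+6)
1/I = 1/(-323035074/43) = -43/323035074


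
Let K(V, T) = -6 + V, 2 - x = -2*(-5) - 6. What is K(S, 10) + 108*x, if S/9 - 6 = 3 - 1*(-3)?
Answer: -114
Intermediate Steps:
S = 108 (S = 54 + 9*(3 - 1*(-3)) = 54 + 9*(3 + 3) = 54 + 9*6 = 54 + 54 = 108)
x = -2 (x = 2 - (-2*(-5) - 6) = 2 - (10 - 6) = 2 - 1*4 = 2 - 4 = -2)
K(S, 10) + 108*x = (-6 + 108) + 108*(-2) = 102 - 216 = -114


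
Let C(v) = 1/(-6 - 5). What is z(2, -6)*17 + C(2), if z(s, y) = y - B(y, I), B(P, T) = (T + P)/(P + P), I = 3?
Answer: -4679/44 ≈ -106.34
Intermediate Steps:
B(P, T) = (P + T)/(2*P) (B(P, T) = (P + T)/((2*P)) = (P + T)*(1/(2*P)) = (P + T)/(2*P))
z(s, y) = y - (3 + y)/(2*y) (z(s, y) = y - (y + 3)/(2*y) = y - (3 + y)/(2*y))
C(v) = -1/11 (C(v) = 1/(-11) = -1/11)
z(2, -6)*17 + C(2) = (-½ - 6 - 3/2/(-6))*17 - 1/11 = (-½ - 6 - 3/2*(-⅙))*17 - 1/11 = (-½ - 6 + ¼)*17 - 1/11 = -25/4*17 - 1/11 = -425/4 - 1/11 = -4679/44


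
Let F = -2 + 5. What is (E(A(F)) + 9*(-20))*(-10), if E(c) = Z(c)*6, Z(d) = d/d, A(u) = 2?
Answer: 1740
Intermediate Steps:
F = 3
Z(d) = 1
E(c) = 6 (E(c) = 1*6 = 6)
(E(A(F)) + 9*(-20))*(-10) = (6 + 9*(-20))*(-10) = (6 - 180)*(-10) = -174*(-10) = 1740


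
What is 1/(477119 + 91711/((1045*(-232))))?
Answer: 242440/115672638649 ≈ 2.0959e-6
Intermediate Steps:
1/(477119 + 91711/((1045*(-232)))) = 1/(477119 + 91711/(-242440)) = 1/(477119 + 91711*(-1/242440)) = 1/(477119 - 91711/242440) = 1/(115672638649/242440) = 242440/115672638649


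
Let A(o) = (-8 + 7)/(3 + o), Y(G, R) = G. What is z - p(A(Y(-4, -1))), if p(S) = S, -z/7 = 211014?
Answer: -1477099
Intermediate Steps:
z = -1477098 (z = -7*211014 = -1477098)
A(o) = -1/(3 + o)
z - p(A(Y(-4, -1))) = -1477098 - (-1)/(3 - 4) = -1477098 - (-1)/(-1) = -1477098 - (-1)*(-1) = -1477098 - 1*1 = -1477098 - 1 = -1477099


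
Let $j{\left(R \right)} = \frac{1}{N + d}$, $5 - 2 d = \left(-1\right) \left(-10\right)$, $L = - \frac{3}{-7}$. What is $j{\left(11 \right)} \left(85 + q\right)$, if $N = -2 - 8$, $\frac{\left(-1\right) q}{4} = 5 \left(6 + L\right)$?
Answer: $\frac{122}{35} \approx 3.4857$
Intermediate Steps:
$L = \frac{3}{7}$ ($L = \left(-3\right) \left(- \frac{1}{7}\right) = \frac{3}{7} \approx 0.42857$)
$d = - \frac{5}{2}$ ($d = \frac{5}{2} - \frac{\left(-1\right) \left(-10\right)}{2} = \frac{5}{2} - 5 = - \frac{5}{2} \approx -2.5$)
$q = - \frac{900}{7}$ ($q = - 4 \cdot 5 \left(6 + \frac{3}{7}\right) = - 4 \cdot 5 \cdot \frac{45}{7} = \left(-4\right) \frac{225}{7} = - \frac{900}{7} \approx -128.57$)
$N = -10$ ($N = -2 - 8 = -10$)
$j{\left(R \right)} = - \frac{2}{25}$ ($j{\left(R \right)} = \frac{1}{-10 - \frac{5}{2}} = \frac{1}{- \frac{25}{2}} = - \frac{2}{25}$)
$j{\left(11 \right)} \left(85 + q\right) = - \frac{2 \left(85 - \frac{900}{7}\right)}{25} = \left(- \frac{2}{25}\right) \left(- \frac{305}{7}\right) = \frac{122}{35}$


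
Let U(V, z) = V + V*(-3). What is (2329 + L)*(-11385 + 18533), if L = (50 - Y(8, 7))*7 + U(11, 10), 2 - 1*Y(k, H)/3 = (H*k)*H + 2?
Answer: 77834572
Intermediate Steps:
Y(k, H) = -3*k*H**2 (Y(k, H) = 6 - 3*((H*k)*H + 2) = 6 - 3*(k*H**2 + 2) = 6 - 3*(2 + k*H**2) = 6 + (-6 - 3*k*H**2) = -3*k*H**2)
U(V, z) = -2*V (U(V, z) = V - 3*V = -2*V)
L = 8560 (L = (50 - (-3)*8*7**2)*7 - 2*11 = (50 - (-3)*8*49)*7 - 22 = (50 - 1*(-1176))*7 - 22 = (50 + 1176)*7 - 22 = 1226*7 - 22 = 8582 - 22 = 8560)
(2329 + L)*(-11385 + 18533) = (2329 + 8560)*(-11385 + 18533) = 10889*7148 = 77834572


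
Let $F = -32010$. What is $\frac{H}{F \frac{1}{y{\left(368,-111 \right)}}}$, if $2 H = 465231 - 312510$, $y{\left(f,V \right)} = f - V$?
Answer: $- \frac{24384453}{21340} \approx -1142.7$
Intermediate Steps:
$H = \frac{152721}{2}$ ($H = \frac{465231 - 312510}{2} = \frac{1}{2} \cdot 152721 = \frac{152721}{2} \approx 76361.0$)
$\frac{H}{F \frac{1}{y{\left(368,-111 \right)}}} = \frac{152721}{2 \left(- \frac{32010}{368 - -111}\right)} = \frac{152721}{2 \left(- \frac{32010}{368 + 111}\right)} = \frac{152721}{2 \left(- \frac{32010}{479}\right)} = \frac{152721}{2} \left(- \frac{479}{32010}\right) = - \frac{24384453}{21340}$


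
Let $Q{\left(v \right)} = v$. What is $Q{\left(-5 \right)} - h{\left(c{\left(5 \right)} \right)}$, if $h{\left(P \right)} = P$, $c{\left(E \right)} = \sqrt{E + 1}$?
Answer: $-5 - \sqrt{6} \approx -7.4495$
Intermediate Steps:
$c{\left(E \right)} = \sqrt{1 + E}$
$Q{\left(-5 \right)} - h{\left(c{\left(5 \right)} \right)} = -5 - \sqrt{1 + 5} = -5 - \sqrt{6}$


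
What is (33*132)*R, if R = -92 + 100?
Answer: 34848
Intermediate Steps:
R = 8
(33*132)*R = (33*132)*8 = 4356*8 = 34848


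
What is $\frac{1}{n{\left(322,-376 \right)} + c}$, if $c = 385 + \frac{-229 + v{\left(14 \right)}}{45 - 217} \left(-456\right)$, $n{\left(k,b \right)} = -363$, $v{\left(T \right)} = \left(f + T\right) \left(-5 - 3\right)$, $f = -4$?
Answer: $- \frac{43}{34280} \approx -0.0012544$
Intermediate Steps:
$v{\left(T \right)} = 32 - 8 T$ ($v{\left(T \right)} = \left(-4 + T\right) \left(-5 - 3\right) = \left(-4 + T\right) \left(-8\right) = 32 - 8 T$)
$c = - \frac{18671}{43}$ ($c = 385 + \frac{-229 + \left(32 - 112\right)}{45 - 217} \left(-456\right) = 385 + \frac{-229 + \left(32 - 112\right)}{-172} \left(-456\right) = 385 + \left(-229 - 80\right) \left(- \frac{1}{172}\right) \left(-456\right) = 385 + \left(-309\right) \left(- \frac{1}{172}\right) \left(-456\right) = 385 + \frac{309}{172} \left(-456\right) = 385 - \frac{35226}{43} = - \frac{18671}{43} \approx -434.21$)
$\frac{1}{n{\left(322,-376 \right)} + c} = \frac{1}{-363 - \frac{18671}{43}} = \frac{1}{- \frac{34280}{43}} = - \frac{43}{34280}$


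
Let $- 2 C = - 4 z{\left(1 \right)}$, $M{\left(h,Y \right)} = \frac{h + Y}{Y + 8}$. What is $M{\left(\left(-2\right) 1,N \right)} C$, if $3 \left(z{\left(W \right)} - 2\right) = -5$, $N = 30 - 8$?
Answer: $\frac{4}{9} \approx 0.44444$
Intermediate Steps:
$N = 22$
$M{\left(h,Y \right)} = \frac{Y + h}{8 + Y}$
$z{\left(W \right)} = \frac{1}{3}$ ($z{\left(W \right)} = 2 + \frac{1}{3} \left(-5\right) = 2 - \frac{5}{3} = \frac{1}{3}$)
$C = \frac{2}{3}$ ($C = - \frac{\left(-4\right) \frac{1}{3}}{2} = \left(- \frac{1}{2}\right) \left(- \frac{4}{3}\right) = \frac{2}{3} \approx 0.66667$)
$M{\left(\left(-2\right) 1,N \right)} C = \frac{22 - 2}{8 + 22} \cdot \frac{2}{3} = \frac{22 - 2}{30} \cdot \frac{2}{3} = \frac{1}{30} \cdot 20 \cdot \frac{2}{3} = \frac{2}{3} \cdot \frac{2}{3} = \frac{4}{9}$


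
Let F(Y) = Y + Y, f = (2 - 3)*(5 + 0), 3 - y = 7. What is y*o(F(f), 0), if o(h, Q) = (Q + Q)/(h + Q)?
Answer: 0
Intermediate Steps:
y = -4 (y = 3 - 1*7 = 3 - 7 = -4)
f = -5 (f = -1*5 = -5)
F(Y) = 2*Y
o(h, Q) = 2*Q/(Q + h) (o(h, Q) = (2*Q)/(Q + h) = 2*Q/(Q + h))
y*o(F(f), 0) = -8*0/(0 + 2*(-5)) = -8*0/(0 - 10) = -8*0/(-10) = -8*0*(-1)/10 = -4*0 = 0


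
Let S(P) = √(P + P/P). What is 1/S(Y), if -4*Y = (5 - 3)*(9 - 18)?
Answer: √22/11 ≈ 0.42640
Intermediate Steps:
Y = 9/2 (Y = -(5 - 3)*(9 - 18)/4 = -(-9)/2 = -¼*(-18) = 9/2 ≈ 4.5000)
S(P) = √(1 + P) (S(P) = √(P + 1) = √(1 + P))
1/S(Y) = 1/(√(1 + 9/2)) = 1/(√(11/2)) = 1/(√22/2) = √22/11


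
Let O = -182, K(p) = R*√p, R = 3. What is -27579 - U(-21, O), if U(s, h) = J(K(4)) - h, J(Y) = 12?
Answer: -27773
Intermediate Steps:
K(p) = 3*√p
U(s, h) = 12 - h
-27579 - U(-21, O) = -27579 - (12 - 1*(-182)) = -27579 - (12 + 182) = -27579 - 1*194 = -27579 - 194 = -27773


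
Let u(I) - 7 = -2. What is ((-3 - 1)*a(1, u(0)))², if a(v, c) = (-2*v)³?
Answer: 1024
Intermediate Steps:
u(I) = 5 (u(I) = 7 - 2 = 5)
a(v, c) = -8*v³
((-3 - 1)*a(1, u(0)))² = ((-3 - 1)*(-8*1³))² = (-(-32))² = (-4*(-8))² = 32² = 1024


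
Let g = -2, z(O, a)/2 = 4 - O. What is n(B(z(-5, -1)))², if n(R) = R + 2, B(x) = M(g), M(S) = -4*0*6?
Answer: 4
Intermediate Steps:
z(O, a) = 8 - 2*O (z(O, a) = 2*(4 - O) = 8 - 2*O)
M(S) = 0 (M(S) = 0*6 = 0)
B(x) = 0
n(R) = 2 + R
n(B(z(-5, -1)))² = (2 + 0)² = 2² = 4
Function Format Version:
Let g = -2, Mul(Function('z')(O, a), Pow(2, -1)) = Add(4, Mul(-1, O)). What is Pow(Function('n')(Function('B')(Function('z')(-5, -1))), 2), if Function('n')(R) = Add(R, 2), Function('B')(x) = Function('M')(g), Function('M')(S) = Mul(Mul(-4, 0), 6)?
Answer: 4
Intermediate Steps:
Function('z')(O, a) = Add(8, Mul(-2, O)) (Function('z')(O, a) = Mul(2, Add(4, Mul(-1, O))) = Add(8, Mul(-2, O)))
Function('M')(S) = 0 (Function('M')(S) = Mul(0, 6) = 0)
Function('B')(x) = 0
Function('n')(R) = Add(2, R)
Pow(Function('n')(Function('B')(Function('z')(-5, -1))), 2) = Pow(Add(2, 0), 2) = Pow(2, 2) = 4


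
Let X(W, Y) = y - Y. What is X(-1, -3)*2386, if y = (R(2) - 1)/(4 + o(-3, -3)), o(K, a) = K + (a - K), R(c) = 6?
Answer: 19088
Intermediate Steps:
o(K, a) = a
y = 5 (y = (6 - 1)/(4 - 3) = 5/1 = 5*1 = 5)
X(W, Y) = 5 - Y
X(-1, -3)*2386 = (5 - 1*(-3))*2386 = (5 + 3)*2386 = 8*2386 = 19088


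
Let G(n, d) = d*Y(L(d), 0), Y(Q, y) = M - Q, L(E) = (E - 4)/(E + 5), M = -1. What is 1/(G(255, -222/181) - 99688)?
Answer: -123623/12323788010 ≈ -1.0031e-5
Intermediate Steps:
L(E) = (-4 + E)/(5 + E)
Y(Q, y) = -1 - Q
G(n, d) = d*(-1 - (-4 + d)/(5 + d))
1/(G(255, -222/181) - 99688) = 1/(-(-222/181)*(1 + 2*(-222/181))/(5 - 222/181) - 99688) = 1/(-(-222*1/181)*(1 + 2*(-222*1/181))/(5 - 222*1/181) - 99688) = 1/(-1*(-222/181)*(1 + 2*(-222/181))/(5 - 222/181) - 99688) = 1/(-1*(-222/181)*(1 - 444/181)/683/181 - 99688) = 1/(-1*(-222/181)*181/683*(-263/181) - 99688) = 1/(-58386/123623 - 99688) = 1/(-12323788010/123623) = -123623/12323788010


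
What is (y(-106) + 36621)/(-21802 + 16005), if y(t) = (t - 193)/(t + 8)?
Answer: -326287/51646 ≈ -6.3178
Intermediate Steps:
y(t) = (-193 + t)/(8 + t)
(y(-106) + 36621)/(-21802 + 16005) = ((-193 - 106)/(8 - 106) + 36621)/(-21802 + 16005) = (-299/(-98) + 36621)/(-5797) = (-1/98*(-299) + 36621)*(-1/5797) = (299/98 + 36621)*(-1/5797) = (3589157/98)*(-1/5797) = -326287/51646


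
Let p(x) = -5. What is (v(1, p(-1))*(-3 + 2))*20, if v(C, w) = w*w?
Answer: -500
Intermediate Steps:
v(C, w) = w²
(v(1, p(-1))*(-3 + 2))*20 = ((-5)²*(-3 + 2))*20 = (25*(-1))*20 = -25*20 = -500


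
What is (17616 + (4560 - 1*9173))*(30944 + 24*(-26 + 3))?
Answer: 395187176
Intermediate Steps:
(17616 + (4560 - 1*9173))*(30944 + 24*(-26 + 3)) = (17616 + (4560 - 9173))*(30944 + 24*(-23)) = (17616 - 4613)*(30944 - 552) = 13003*30392 = 395187176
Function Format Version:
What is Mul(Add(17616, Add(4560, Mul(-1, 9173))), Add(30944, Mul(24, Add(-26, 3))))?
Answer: 395187176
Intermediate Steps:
Mul(Add(17616, Add(4560, Mul(-1, 9173))), Add(30944, Mul(24, Add(-26, 3)))) = Mul(Add(17616, Add(4560, -9173)), Add(30944, Mul(24, -23))) = Mul(Add(17616, -4613), Add(30944, -552)) = Mul(13003, 30392) = 395187176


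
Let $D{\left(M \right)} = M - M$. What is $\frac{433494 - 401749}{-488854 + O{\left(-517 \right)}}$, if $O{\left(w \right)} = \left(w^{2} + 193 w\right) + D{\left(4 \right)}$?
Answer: $- \frac{31745}{321346} \approx -0.098788$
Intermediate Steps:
$D{\left(M \right)} = 0$
$O{\left(w \right)} = w^{2} + 193 w$ ($O{\left(w \right)} = \left(w^{2} + 193 w\right) + 0 = w^{2} + 193 w$)
$\frac{433494 - 401749}{-488854 + O{\left(-517 \right)}} = \frac{433494 - 401749}{-488854 - 517 \left(193 - 517\right)} = \frac{31745}{-488854 - -167508} = \frac{31745}{-488854 + 167508} = \frac{31745}{-321346} = 31745 \left(- \frac{1}{321346}\right) = - \frac{31745}{321346}$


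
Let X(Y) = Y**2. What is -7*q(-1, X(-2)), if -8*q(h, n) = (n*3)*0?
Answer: 0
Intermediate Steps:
q(h, n) = 0 (q(h, n) = -n*3*0/8 = -3*n*0/8 = -1/8*0 = 0)
-7*q(-1, X(-2)) = -7*0 = 0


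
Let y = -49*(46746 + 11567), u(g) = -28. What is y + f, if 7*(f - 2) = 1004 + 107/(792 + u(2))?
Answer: -15280260417/5348 ≈ -2.8572e+6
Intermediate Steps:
f = 777859/5348 (f = 2 + (1004 + 107/(792 - 28))/7 = 2 + (1004 + 107/764)/7 = 2 + (1/7)*(767163/764) = 2 + 767163/5348 = 777859/5348 ≈ 145.45)
y = -2857337 (y = -49*58313 = -2857337)
y + f = -2857337 + 777859/5348 = -15280260417/5348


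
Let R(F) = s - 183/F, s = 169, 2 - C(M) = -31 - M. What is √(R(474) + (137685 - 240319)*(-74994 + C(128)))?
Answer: √191733762494886/158 ≈ 87638.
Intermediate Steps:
C(M) = 33 + M (C(M) = 2 - (-31 - M) = 2 + (31 + M) = 33 + M)
R(F) = 169 - 183/F
√(R(474) + (137685 - 240319)*(-74994 + C(128))) = √((169 - 183/474) + (137685 - 240319)*(-74994 + (33 + 128))) = √((169 - 183*1/474) - 102634*(-74994 + 161)) = √((169 - 61/158) - 102634*(-74833)) = √(26641/158 + 7680410122) = √(1213504825917/158) = √191733762494886/158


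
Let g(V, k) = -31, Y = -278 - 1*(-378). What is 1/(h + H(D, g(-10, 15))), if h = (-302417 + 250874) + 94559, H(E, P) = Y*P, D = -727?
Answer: 1/39916 ≈ 2.5053e-5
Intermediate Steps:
Y = 100 (Y = -278 + 378 = 100)
H(E, P) = 100*P
h = 43016 (h = -51543 + 94559 = 43016)
1/(h + H(D, g(-10, 15))) = 1/(43016 + 100*(-31)) = 1/(43016 - 3100) = 1/39916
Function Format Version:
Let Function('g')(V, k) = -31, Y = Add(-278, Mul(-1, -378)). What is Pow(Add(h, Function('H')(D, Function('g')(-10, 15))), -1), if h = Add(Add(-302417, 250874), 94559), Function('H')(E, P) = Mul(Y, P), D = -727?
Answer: Rational(1, 39916) ≈ 2.5053e-5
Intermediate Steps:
Y = 100 (Y = Add(-278, 378) = 100)
Function('H')(E, P) = Mul(100, P)
h = 43016 (h = Add(-51543, 94559) = 43016)
Pow(Add(h, Function('H')(D, Function('g')(-10, 15))), -1) = Pow(Add(43016, Mul(100, -31)), -1) = Pow(Add(43016, -3100), -1) = Pow(39916, -1) = Rational(1, 39916)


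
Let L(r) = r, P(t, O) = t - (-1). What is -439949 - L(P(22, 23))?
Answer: -439972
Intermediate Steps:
P(t, O) = 1 + t (P(t, O) = t - 1*(-1) = t + 1 = 1 + t)
-439949 - L(P(22, 23)) = -439949 - (1 + 22) = -439949 - 1*23 = -439949 - 23 = -439972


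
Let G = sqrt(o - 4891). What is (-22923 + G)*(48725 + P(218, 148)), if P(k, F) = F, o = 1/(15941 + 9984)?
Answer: -1120315779 + 48873*I*sqrt(131490743438)/5185 ≈ -1.1203e+9 + 3.418e+6*I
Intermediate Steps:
o = 1/25925 ≈ 3.8573e-5
G = I*sqrt(131490743438)/5185 (G = sqrt(1/25925 - 4891) = sqrt(-126799174/25925) = I*sqrt(131490743438)/5185 ≈ 69.936*I)
(-22923 + G)*(48725 + P(218, 148)) = (-22923 + I*sqrt(131490743438)/5185)*(48725 + 148) = (-22923 + I*sqrt(131490743438)/5185)*48873 = -1120315779 + 48873*I*sqrt(131490743438)/5185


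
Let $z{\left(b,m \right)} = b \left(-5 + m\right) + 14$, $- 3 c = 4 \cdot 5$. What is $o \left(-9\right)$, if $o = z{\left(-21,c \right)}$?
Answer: $-2331$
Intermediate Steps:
$c = - \frac{20}{3}$ ($c = - \frac{4 \cdot 5}{3} = \left(- \frac{1}{3}\right) 20 = - \frac{20}{3} \approx -6.6667$)
$z{\left(b,m \right)} = 14 + b \left(-5 + m\right)$
$o = 259$ ($o = 14 - -105 - -140 = 14 + 105 + 140 = 259$)
$o \left(-9\right) = 259 \left(-9\right) = -2331$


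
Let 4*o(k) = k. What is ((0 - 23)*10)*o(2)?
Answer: -115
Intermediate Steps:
o(k) = k/4
((0 - 23)*10)*o(2) = ((0 - 23)*10)*((¼)*2) = -23*10*(½) = -230*½ = -115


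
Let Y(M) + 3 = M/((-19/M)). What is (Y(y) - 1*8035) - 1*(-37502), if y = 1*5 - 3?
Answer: 559812/19 ≈ 29464.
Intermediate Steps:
y = 2 (y = 5 - 3 = 2)
Y(M) = -3 - M**2/19 (Y(M) = -3 + M/((-19/M)) = -3 + M*(-M/19) = -3 - M**2/19)
(Y(y) - 1*8035) - 1*(-37502) = ((-3 - 1/19*2**2) - 1*8035) - 1*(-37502) = ((-3 - 1/19*4) - 8035) + 37502 = ((-3 - 4/19) - 8035) + 37502 = (-61/19 - 8035) + 37502 = -152726/19 + 37502 = 559812/19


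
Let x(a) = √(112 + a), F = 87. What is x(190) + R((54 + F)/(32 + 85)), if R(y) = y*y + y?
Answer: 4042/1521 + √302 ≈ 20.036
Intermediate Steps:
R(y) = y + y² (R(y) = y² + y = y + y²)
x(190) + R((54 + F)/(32 + 85)) = √(112 + 190) + ((54 + 87)/(32 + 85))*(1 + (54 + 87)/(32 + 85)) = √302 + (141/117)*(1 + 141/117) = √302 + (141*(1/117))*(1 + 141*(1/117)) = √302 + 47*(1 + 47/39)/39 = √302 + (47/39)*(86/39) = √302 + 4042/1521 = 4042/1521 + √302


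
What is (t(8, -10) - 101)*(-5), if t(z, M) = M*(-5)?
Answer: 255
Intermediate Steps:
t(z, M) = -5*M
(t(8, -10) - 101)*(-5) = (-5*(-10) - 101)*(-5) = (50 - 101)*(-5) = -51*(-5) = 255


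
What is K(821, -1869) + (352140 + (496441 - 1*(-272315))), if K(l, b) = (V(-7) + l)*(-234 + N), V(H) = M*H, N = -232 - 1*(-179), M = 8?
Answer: 901341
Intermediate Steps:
N = -53 (N = -232 + 179 = -53)
V(H) = 8*H
K(l, b) = 16072 - 287*l (K(l, b) = (8*(-7) + l)*(-234 - 53) = (-56 + l)*(-287) = 16072 - 287*l)
K(821, -1869) + (352140 + (496441 - 1*(-272315))) = (16072 - 287*821) + (352140 + (496441 - 1*(-272315))) = (16072 - 235627) + (352140 + (496441 + 272315)) = -219555 + (352140 + 768756) = -219555 + 1120896 = 901341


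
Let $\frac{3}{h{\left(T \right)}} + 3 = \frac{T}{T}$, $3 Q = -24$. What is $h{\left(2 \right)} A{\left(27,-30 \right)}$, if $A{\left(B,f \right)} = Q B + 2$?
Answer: $321$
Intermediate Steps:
$Q = -8$ ($Q = \frac{1}{3} \left(-24\right) = -8$)
$A{\left(B,f \right)} = 2 - 8 B$ ($A{\left(B,f \right)} = - 8 B + 2 = 2 - 8 B$)
$h{\left(T \right)} = - \frac{3}{2}$ ($h{\left(T \right)} = \frac{3}{-3 + \frac{T}{T}} = \frac{3}{-3 + 1} = \frac{3}{-2} = 3 \left(- \frac{1}{2}\right) = - \frac{3}{2}$)
$h{\left(2 \right)} A{\left(27,-30 \right)} = - \frac{3 \left(2 - 216\right)}{2} = \left(- \frac{3}{2}\right) \left(-214\right) = 321$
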